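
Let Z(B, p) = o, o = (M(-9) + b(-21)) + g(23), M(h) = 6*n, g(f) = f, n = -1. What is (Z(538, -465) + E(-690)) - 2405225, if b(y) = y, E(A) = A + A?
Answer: -2406609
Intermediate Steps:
E(A) = 2*A
M(h) = -6 (M(h) = 6*(-1) = -6)
o = -4 (o = (-6 - 21) + 23 = -27 + 23 = -4)
Z(B, p) = -4
(Z(538, -465) + E(-690)) - 2405225 = (-4 + 2*(-690)) - 2405225 = (-4 - 1380) - 2405225 = -1384 - 2405225 = -2406609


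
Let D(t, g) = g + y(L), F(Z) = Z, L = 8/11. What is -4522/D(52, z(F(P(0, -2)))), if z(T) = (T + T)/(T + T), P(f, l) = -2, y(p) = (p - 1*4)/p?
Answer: 1292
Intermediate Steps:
L = 8/11 (L = 8*(1/11) = 8/11 ≈ 0.72727)
y(p) = (-4 + p)/p (y(p) = (p - 4)/p = (-4 + p)/p)
z(T) = 1 (z(T) = (2*T)/((2*T)) = (2*T)*(1/(2*T)) = 1)
D(t, g) = -9/2 + g (D(t, g) = g + (-4 + 8/11)/(8/11) = g + (11/8)*(-36/11) = g - 9/2 = -9/2 + g)
-4522/D(52, z(F(P(0, -2)))) = -4522/(-9/2 + 1) = -4522/(-7/2) = -4522*(-2/7) = 1292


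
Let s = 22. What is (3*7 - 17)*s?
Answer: 88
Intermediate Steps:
(3*7 - 17)*s = (3*7 - 17)*22 = (21 - 17)*22 = 4*22 = 88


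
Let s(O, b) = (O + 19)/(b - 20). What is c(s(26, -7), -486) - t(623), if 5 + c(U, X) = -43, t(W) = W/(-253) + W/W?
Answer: -11774/253 ≈ -46.538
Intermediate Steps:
s(O, b) = (19 + O)/(-20 + b)
t(W) = 1 - W/253 (t(W) = W*(-1/253) + 1 = -W/253 + 1 = 1 - W/253)
c(U, X) = -48 (c(U, X) = -5 - 43 = -48)
c(s(26, -7), -486) - t(623) = -48 - (1 - 1/253*623) = -48 - (1 - 623/253) = -48 - 1*(-370/253) = -48 + 370/253 = -11774/253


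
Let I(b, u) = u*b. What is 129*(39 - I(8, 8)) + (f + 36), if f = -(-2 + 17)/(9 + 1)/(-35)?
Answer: -223227/70 ≈ -3189.0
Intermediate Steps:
f = 3/70 (f = -15/10*(-1/35) = -1*3/2*(-1/35) = -3/2*(-1/35) = 3/70 ≈ 0.042857)
I(b, u) = b*u
129*(39 - I(8, 8)) + (f + 36) = 129*(39 - 8*8) + (3/70 + 36) = 129*(39 - 1*64) + 2523/70 = 129*(39 - 64) + 2523/70 = 129*(-25) + 2523/70 = -3225 + 2523/70 = -223227/70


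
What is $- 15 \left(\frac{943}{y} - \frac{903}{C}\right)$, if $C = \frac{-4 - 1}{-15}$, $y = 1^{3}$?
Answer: $26490$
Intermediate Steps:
$y = 1$
$C = \frac{1}{3}$ ($C = \left(- \frac{1}{15}\right) \left(-5\right) = \frac{1}{3} \approx 0.33333$)
$- 15 \left(\frac{943}{y} - \frac{903}{C}\right) = - 15 \left(\frac{943}{1} - 903 \frac{1}{\frac{1}{3}}\right) = - 15 \left(943 \cdot 1 - 2709\right) = - 15 \left(943 - 2709\right) = \left(-15\right) \left(-1766\right) = 26490$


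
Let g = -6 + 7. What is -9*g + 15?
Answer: 6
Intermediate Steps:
g = 1
-9*g + 15 = -9*1 + 15 = -9 + 15 = 6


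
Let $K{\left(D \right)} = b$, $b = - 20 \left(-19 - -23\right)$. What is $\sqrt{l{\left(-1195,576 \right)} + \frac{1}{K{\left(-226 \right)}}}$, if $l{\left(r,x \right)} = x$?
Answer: $\frac{\sqrt{230395}}{20} \approx 24.0$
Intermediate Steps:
$b = -80$ ($b = - 20 \left(-19 + 23\right) = \left(-20\right) 4 = -80$)
$K{\left(D \right)} = -80$
$\sqrt{l{\left(-1195,576 \right)} + \frac{1}{K{\left(-226 \right)}}} = \sqrt{576 + \frac{1}{-80}} = \sqrt{576 - \frac{1}{80}} = \sqrt{\frac{46079}{80}} = \frac{\sqrt{230395}}{20}$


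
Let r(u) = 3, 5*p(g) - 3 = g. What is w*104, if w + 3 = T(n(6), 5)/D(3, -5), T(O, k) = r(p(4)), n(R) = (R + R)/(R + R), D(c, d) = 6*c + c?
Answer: -2080/7 ≈ -297.14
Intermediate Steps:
D(c, d) = 7*c
p(g) = 3/5 + g/5
n(R) = 1 (n(R) = (2*R)/((2*R)) = (2*R)*(1/(2*R)) = 1)
T(O, k) = 3
w = -20/7 (w = -3 + 3/((7*3)) = -3 + 3/21 = -3 + 3*(1/21) = -3 + 1/7 = -20/7 ≈ -2.8571)
w*104 = -20/7*104 = -2080/7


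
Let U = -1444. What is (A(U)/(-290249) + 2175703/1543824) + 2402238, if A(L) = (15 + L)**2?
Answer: 1076424405133045151/448093372176 ≈ 2.4022e+6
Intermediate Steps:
(A(U)/(-290249) + 2175703/1543824) + 2402238 = ((15 - 1444)**2/(-290249) + 2175703/1543824) + 2402238 = ((-1429)**2*(-1/290249) + 2175703*(1/1543824)) + 2402238 = (2042041*(-1/290249) + 2175703/1543824) + 2402238 = (-2042041/290249 + 2175703/1543824) + 2402238 = -2521056284737/448093372176 + 2402238 = 1076424405133045151/448093372176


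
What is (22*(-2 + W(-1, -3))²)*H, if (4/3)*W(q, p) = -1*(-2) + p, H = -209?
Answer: -278179/8 ≈ -34772.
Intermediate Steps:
W(q, p) = 3/2 + 3*p/4 (W(q, p) = 3*(-1*(-2) + p)/4 = 3*(2 + p)/4 = 3/2 + 3*p/4)
(22*(-2 + W(-1, -3))²)*H = (22*(-2 + (3/2 + (¾)*(-3)))²)*(-209) = (22*(-2 + (3/2 - 9/4))²)*(-209) = (22*(-2 - ¾)²)*(-209) = (22*(-11/4)²)*(-209) = (22*(121/16))*(-209) = (1331/8)*(-209) = -278179/8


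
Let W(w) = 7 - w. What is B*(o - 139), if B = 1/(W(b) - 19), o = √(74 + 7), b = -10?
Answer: 65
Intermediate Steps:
o = 9 (o = √81 = 9)
B = -½ (B = 1/((7 - 1*(-10)) - 19) = 1/((7 + 10) - 19) = 1/(17 - 19) = 1/(-2) = -½ ≈ -0.50000)
B*(o - 139) = -(9 - 139)/2 = -½*(-130) = 65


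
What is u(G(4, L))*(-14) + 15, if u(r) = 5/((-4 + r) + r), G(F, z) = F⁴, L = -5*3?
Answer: 3775/254 ≈ 14.862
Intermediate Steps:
L = -15
u(r) = 5/(-4 + 2*r)
u(G(4, L))*(-14) + 15 = (5/(2*(-2 + 4⁴)))*(-14) + 15 = (5/(2*(-2 + 256)))*(-14) + 15 = ((5/2)/254)*(-14) + 15 = ((5/2)*(1/254))*(-14) + 15 = (5/508)*(-14) + 15 = -35/254 + 15 = 3775/254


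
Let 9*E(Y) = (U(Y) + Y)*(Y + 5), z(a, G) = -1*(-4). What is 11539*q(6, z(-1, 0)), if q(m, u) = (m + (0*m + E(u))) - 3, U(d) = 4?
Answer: 126929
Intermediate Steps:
z(a, G) = 4
E(Y) = (4 + Y)*(5 + Y)/9 (E(Y) = ((4 + Y)*(Y + 5))/9 = ((4 + Y)*(5 + Y))/9 = (4 + Y)*(5 + Y)/9)
q(m, u) = -7/9 + m + u + u²/9 (q(m, u) = (m + (0*m + (20/9 + u + u²/9))) - 3 = (m + (0 + (20/9 + u + u²/9))) - 3 = (m + (20/9 + u + u²/9)) - 3 = (20/9 + m + u + u²/9) - 3 = -7/9 + m + u + u²/9)
11539*q(6, z(-1, 0)) = 11539*(-7/9 + 6 + 4 + (⅑)*4²) = 11539*(-7/9 + 6 + 4 + (⅑)*16) = 11539*(-7/9 + 6 + 4 + 16/9) = 11539*11 = 126929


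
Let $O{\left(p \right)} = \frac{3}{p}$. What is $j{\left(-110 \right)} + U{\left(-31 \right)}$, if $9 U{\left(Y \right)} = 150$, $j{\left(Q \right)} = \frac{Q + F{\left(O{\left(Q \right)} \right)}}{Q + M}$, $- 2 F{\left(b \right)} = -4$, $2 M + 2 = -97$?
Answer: $\frac{16598}{957} \approx 17.344$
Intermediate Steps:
$M = - \frac{99}{2}$ ($M = -1 + \frac{1}{2} \left(-97\right) = -1 - \frac{97}{2} = - \frac{99}{2} \approx -49.5$)
$F{\left(b \right)} = 2$ ($F{\left(b \right)} = \left(- \frac{1}{2}\right) \left(-4\right) = 2$)
$j{\left(Q \right)} = \frac{2 + Q}{- \frac{99}{2} + Q}$ ($j{\left(Q \right)} = \frac{Q + 2}{Q - \frac{99}{2}} = \frac{2 + Q}{- \frac{99}{2} + Q}$)
$U{\left(Y \right)} = \frac{50}{3}$ ($U{\left(Y \right)} = \frac{1}{9} \cdot 150 = \frac{50}{3}$)
$j{\left(-110 \right)} + U{\left(-31 \right)} = \frac{2 \left(2 - 110\right)}{-99 + 2 \left(-110\right)} + \frac{50}{3} = 2 \frac{1}{-99 - 220} \left(-108\right) + \frac{50}{3} = 2 \frac{1}{-319} \left(-108\right) + \frac{50}{3} = 2 \left(- \frac{1}{319}\right) \left(-108\right) + \frac{50}{3} = \frac{216}{319} + \frac{50}{3} = \frac{16598}{957}$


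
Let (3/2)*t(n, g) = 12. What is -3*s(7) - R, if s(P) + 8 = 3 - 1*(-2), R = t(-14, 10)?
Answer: 1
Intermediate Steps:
t(n, g) = 8 (t(n, g) = (2/3)*12 = 8)
R = 8
s(P) = -3 (s(P) = -8 + (3 - 1*(-2)) = -8 + (3 + 2) = -8 + 5 = -3)
-3*s(7) - R = -3*(-3) - 1*8 = 9 - 8 = 1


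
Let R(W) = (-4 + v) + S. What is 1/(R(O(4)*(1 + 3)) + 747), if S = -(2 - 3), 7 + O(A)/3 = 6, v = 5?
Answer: 1/749 ≈ 0.0013351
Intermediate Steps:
O(A) = -3 (O(A) = -21 + 3*6 = -21 + 18 = -3)
S = 1 (S = -1*(-1) = 1)
R(W) = 2 (R(W) = (-4 + 5) + 1 = 1 + 1 = 2)
1/(R(O(4)*(1 + 3)) + 747) = 1/(2 + 747) = 1/749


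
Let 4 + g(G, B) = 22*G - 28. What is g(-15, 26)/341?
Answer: -362/341 ≈ -1.0616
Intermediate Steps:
g(G, B) = -32 + 22*G (g(G, B) = -4 + (22*G - 28) = -4 + (-28 + 22*G) = -32 + 22*G)
g(-15, 26)/341 = (-32 + 22*(-15))/341 = (-32 - 330)*(1/341) = -362*1/341 = -362/341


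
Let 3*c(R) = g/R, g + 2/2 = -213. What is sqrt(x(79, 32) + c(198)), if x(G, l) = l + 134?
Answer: sqrt(1623435)/99 ≈ 12.870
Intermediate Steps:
g = -214 (g = -1 - 213 = -214)
x(G, l) = 134 + l
c(R) = -214/(3*R) (c(R) = (-214/R)/3 = -214/(3*R))
sqrt(x(79, 32) + c(198)) = sqrt((134 + 32) - 214/3/198) = sqrt(166 - 214/3*1/198) = sqrt(166 - 107/297) = sqrt(49195/297) = sqrt(1623435)/99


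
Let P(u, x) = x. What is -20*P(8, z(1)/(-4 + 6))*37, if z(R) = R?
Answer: -370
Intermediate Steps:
-20*P(8, z(1)/(-4 + 6))*37 = -20/(-4 + 6)*37 = -20/2*37 = -10*37 = -370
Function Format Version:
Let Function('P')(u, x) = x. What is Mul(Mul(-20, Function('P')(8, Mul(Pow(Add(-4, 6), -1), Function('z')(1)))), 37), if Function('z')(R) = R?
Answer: -370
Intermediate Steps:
Mul(Mul(-20, Function('P')(8, Mul(Pow(Add(-4, 6), -1), Function('z')(1)))), 37) = Mul(Mul(-20, Mul(Pow(Add(-4, 6), -1), 1)), 37) = Mul(Mul(-20, Mul(Pow(2, -1), 1)), 37) = Mul(Mul(-20, Mul(Rational(1, 2), 1)), 37) = Mul(Mul(-20, Rational(1, 2)), 37) = Mul(-10, 37) = -370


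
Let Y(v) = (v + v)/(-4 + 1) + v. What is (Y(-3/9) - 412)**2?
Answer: 13756681/81 ≈ 1.6984e+5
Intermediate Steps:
Y(v) = v/3 (Y(v) = (2*v)/(-3) + v = (2*v)*(-1/3) + v = -2*v/3 + v = v/3)
(Y(-3/9) - 412)**2 = ((-3/9)/3 - 412)**2 = ((-3*1/9)/3 - 412)**2 = ((1/3)*(-1/3) - 412)**2 = (-1/9 - 412)**2 = (-3709/9)**2 = 13756681/81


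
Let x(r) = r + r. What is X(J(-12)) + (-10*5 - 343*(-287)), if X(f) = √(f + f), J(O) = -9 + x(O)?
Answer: 98391 + I*√66 ≈ 98391.0 + 8.124*I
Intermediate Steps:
x(r) = 2*r
J(O) = -9 + 2*O
X(f) = √2*√f (X(f) = √(2*f) = √2*√f)
X(J(-12)) + (-10*5 - 343*(-287)) = √2*√(-9 + 2*(-12)) + (-10*5 - 343*(-287)) = √2*√(-9 - 24) + (-50 + 98441) = √2*√(-33) + 98391 = √2*(I*√33) + 98391 = I*√66 + 98391 = 98391 + I*√66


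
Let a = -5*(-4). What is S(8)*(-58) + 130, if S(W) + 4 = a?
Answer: -798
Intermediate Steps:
a = 20
S(W) = 16 (S(W) = -4 + 20 = 16)
S(8)*(-58) + 130 = 16*(-58) + 130 = -928 + 130 = -798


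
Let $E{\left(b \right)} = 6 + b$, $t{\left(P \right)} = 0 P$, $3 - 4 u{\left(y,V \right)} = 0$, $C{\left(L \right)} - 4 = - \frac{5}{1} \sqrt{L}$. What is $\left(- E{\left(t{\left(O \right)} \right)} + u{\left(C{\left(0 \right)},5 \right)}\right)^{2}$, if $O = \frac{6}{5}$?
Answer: $\frac{441}{16} \approx 27.563$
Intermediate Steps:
$C{\left(L \right)} = 4 - 5 \sqrt{L}$ ($C{\left(L \right)} = 4 + - \frac{5}{1} \sqrt{L} = 4 + \left(-5\right) 1 \sqrt{L} = 4 - 5 \sqrt{L}$)
$u{\left(y,V \right)} = \frac{3}{4}$ ($u{\left(y,V \right)} = \frac{3}{4} - 0 = \frac{3}{4} + 0 = \frac{3}{4}$)
$O = \frac{6}{5}$ ($O = 6 \cdot \frac{1}{5} = \frac{6}{5} \approx 1.2$)
$t{\left(P \right)} = 0$
$\left(- E{\left(t{\left(O \right)} \right)} + u{\left(C{\left(0 \right)},5 \right)}\right)^{2} = \left(- (6 + 0) + \frac{3}{4}\right)^{2} = \left(\left(-1\right) 6 + \frac{3}{4}\right)^{2} = \left(-6 + \frac{3}{4}\right)^{2} = \left(- \frac{21}{4}\right)^{2} = \frac{441}{16}$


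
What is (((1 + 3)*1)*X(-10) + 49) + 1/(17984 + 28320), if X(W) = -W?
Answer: 4121057/46304 ≈ 89.000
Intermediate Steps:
(((1 + 3)*1)*X(-10) + 49) + 1/(17984 + 28320) = (((1 + 3)*1)*(-1*(-10)) + 49) + 1/(17984 + 28320) = ((4*1)*10 + 49) + 1/46304 = (4*10 + 49) + 1/46304 = (40 + 49) + 1/46304 = 89 + 1/46304 = 4121057/46304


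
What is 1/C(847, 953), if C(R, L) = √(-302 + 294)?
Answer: -I*√2/4 ≈ -0.35355*I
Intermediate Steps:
C(R, L) = 2*I*√2 (C(R, L) = √(-8) = 2*I*√2)
1/C(847, 953) = 1/(2*I*√2) = -I*√2/4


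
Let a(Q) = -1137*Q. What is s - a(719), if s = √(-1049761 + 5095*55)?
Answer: 817503 + 48*I*√334 ≈ 8.175e+5 + 877.23*I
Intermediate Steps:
s = 48*I*√334 (s = √(-1049761 + 280225) = √(-769536) = 48*I*√334 ≈ 877.23*I)
s - a(719) = 48*I*√334 - (-1137)*719 = 48*I*√334 - 1*(-817503) = 48*I*√334 + 817503 = 817503 + 48*I*√334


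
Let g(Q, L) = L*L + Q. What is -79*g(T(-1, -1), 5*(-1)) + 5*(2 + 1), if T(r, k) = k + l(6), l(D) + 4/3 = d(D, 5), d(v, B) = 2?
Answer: -5801/3 ≈ -1933.7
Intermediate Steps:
l(D) = 2/3 (l(D) = -4/3 + 2 = 2/3)
T(r, k) = 2/3 + k (T(r, k) = k + 2/3 = 2/3 + k)
g(Q, L) = Q + L**2 (g(Q, L) = L**2 + Q = Q + L**2)
-79*g(T(-1, -1), 5*(-1)) + 5*(2 + 1) = -79*((2/3 - 1) + (5*(-1))**2) + 5*(2 + 1) = -79*(-1/3 + (-5)**2) + 5*3 = -79*(-1/3 + 25) + 15 = -79*74/3 + 15 = -5846/3 + 15 = -5801/3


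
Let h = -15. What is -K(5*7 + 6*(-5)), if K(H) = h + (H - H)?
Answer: 15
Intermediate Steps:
K(H) = -15 (K(H) = -15 + (H - H) = -15 + 0 = -15)
-K(5*7 + 6*(-5)) = -1*(-15) = 15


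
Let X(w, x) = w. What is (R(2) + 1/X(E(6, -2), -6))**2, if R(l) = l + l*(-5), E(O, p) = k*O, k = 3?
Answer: 20449/324 ≈ 63.114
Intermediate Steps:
E(O, p) = 3*O
R(l) = -4*l (R(l) = l - 5*l = -4*l)
(R(2) + 1/X(E(6, -2), -6))**2 = (-4*2 + 1/(3*6))**2 = (-8 + 1/18)**2 = (-143/18)**2 = 20449/324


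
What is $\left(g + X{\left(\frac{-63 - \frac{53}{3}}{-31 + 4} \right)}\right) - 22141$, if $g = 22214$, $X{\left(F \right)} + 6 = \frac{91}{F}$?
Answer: $\frac{23585}{242} \approx 97.459$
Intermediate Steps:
$X{\left(F \right)} = -6 + \frac{91}{F}$
$\left(g + X{\left(\frac{-63 - \frac{53}{3}}{-31 + 4} \right)}\right) - 22141 = \left(22214 - \left(6 - \frac{91}{\left(-63 - \frac{53}{3}\right) \frac{1}{-31 + 4}}\right)\right) - 22141 = \left(22214 - \left(6 - \frac{91}{\left(-63 - \frac{53}{3}\right) \frac{1}{-27}}\right)\right) - 22141 = \left(22214 - \left(6 - \frac{91}{\left(-63 - \frac{53}{3}\right) \left(- \frac{1}{27}\right)}\right)\right) - 22141 = \left(22214 - \left(6 - \frac{91}{\left(- \frac{242}{3}\right) \left(- \frac{1}{27}\right)}\right)\right) - 22141 = \left(22214 - \left(6 - \frac{91}{\frac{242}{81}}\right)\right) - 22141 = \left(22214 + \left(-6 + 91 \cdot \frac{81}{242}\right)\right) - 22141 = \left(22214 + \left(-6 + \frac{7371}{242}\right)\right) - 22141 = \left(22214 + \frac{5919}{242}\right) - 22141 = \frac{5381707}{242} - 22141 = \frac{23585}{242}$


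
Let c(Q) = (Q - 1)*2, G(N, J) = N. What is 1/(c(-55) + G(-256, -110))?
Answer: -1/368 ≈ -0.0027174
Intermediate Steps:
c(Q) = -2 + 2*Q (c(Q) = (-1 + Q)*2 = -2 + 2*Q)
1/(c(-55) + G(-256, -110)) = 1/((-2 + 2*(-55)) - 256) = 1/((-2 - 110) - 256) = 1/(-112 - 256) = 1/(-368) = -1/368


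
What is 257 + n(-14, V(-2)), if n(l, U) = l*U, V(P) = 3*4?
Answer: 89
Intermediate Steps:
V(P) = 12
n(l, U) = U*l
257 + n(-14, V(-2)) = 257 + 12*(-14) = 257 - 168 = 89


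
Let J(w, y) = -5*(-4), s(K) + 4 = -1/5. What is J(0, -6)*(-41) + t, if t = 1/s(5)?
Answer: -17225/21 ≈ -820.24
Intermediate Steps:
s(K) = -21/5 (s(K) = -4 - 1/5 = -21/5)
t = -5/21 (t = 1/(-21/5) = -5/21 ≈ -0.23810)
J(w, y) = 20
J(0, -6)*(-41) + t = 20*(-41) - 5/21 = -820 - 5/21 = -17225/21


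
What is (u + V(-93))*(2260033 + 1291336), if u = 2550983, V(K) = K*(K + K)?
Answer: 9120913526689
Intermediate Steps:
V(K) = 2*K**2 (V(K) = K*(2*K) = 2*K**2)
(u + V(-93))*(2260033 + 1291336) = (2550983 + 2*(-93)**2)*(2260033 + 1291336) = (2550983 + 2*8649)*3551369 = (2550983 + 17298)*3551369 = 2568281*3551369 = 9120913526689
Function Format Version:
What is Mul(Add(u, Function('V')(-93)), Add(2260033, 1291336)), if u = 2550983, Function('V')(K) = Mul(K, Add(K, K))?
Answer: 9120913526689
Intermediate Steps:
Function('V')(K) = Mul(2, Pow(K, 2)) (Function('V')(K) = Mul(K, Mul(2, K)) = Mul(2, Pow(K, 2)))
Mul(Add(u, Function('V')(-93)), Add(2260033, 1291336)) = Mul(Add(2550983, Mul(2, Pow(-93, 2))), Add(2260033, 1291336)) = Mul(Add(2550983, Mul(2, 8649)), 3551369) = Mul(Add(2550983, 17298), 3551369) = Mul(2568281, 3551369) = 9120913526689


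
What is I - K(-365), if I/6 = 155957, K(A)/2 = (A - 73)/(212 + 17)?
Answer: 214285794/229 ≈ 9.3575e+5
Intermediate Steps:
K(A) = -146/229 + 2*A/229 (K(A) = 2*((A - 73)/(212 + 17)) = 2*((-73 + A)/229) = 2*((-73 + A)*(1/229)) = 2*(-73/229 + A/229) = -146/229 + 2*A/229)
I = 935742 (I = 6*155957 = 935742)
I - K(-365) = 935742 - (-146/229 + (2/229)*(-365)) = 935742 - (-146/229 - 730/229) = 935742 - 1*(-876/229) = 935742 + 876/229 = 214285794/229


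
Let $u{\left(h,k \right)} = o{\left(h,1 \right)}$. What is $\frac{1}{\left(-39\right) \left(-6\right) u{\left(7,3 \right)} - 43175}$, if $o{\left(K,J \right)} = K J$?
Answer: $- \frac{1}{41537} \approx -2.4075 \cdot 10^{-5}$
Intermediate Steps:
$o{\left(K,J \right)} = J K$
$u{\left(h,k \right)} = h$ ($u{\left(h,k \right)} = 1 h = h$)
$\frac{1}{\left(-39\right) \left(-6\right) u{\left(7,3 \right)} - 43175} = \frac{1}{\left(-39\right) \left(-6\right) 7 - 43175} = \frac{1}{234 \cdot 7 - 43175} = \frac{1}{1638 - 43175} = \frac{1}{-41537} = - \frac{1}{41537}$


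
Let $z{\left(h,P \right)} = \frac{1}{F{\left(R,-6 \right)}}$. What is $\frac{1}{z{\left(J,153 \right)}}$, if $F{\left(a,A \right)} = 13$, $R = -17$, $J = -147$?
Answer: $13$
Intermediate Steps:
$z{\left(h,P \right)} = \frac{1}{13}$
$\frac{1}{z{\left(J,153 \right)}} = \frac{1}{\frac{1}{13}} = 13$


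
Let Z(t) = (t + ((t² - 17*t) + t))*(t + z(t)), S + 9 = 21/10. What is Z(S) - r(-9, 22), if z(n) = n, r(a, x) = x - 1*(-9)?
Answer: -1058159/500 ≈ -2116.3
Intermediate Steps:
r(a, x) = 9 + x (r(a, x) = x + 9 = 9 + x)
S = -69/10 (S = -9 + 21/10 = -69/10 ≈ -6.9000)
Z(t) = 2*t*(t² - 15*t) (Z(t) = (t + ((t² - 17*t) + t))*(t + t) = (t + (t² - 16*t))*(2*t) = (t² - 15*t)*(2*t) = 2*t*(t² - 15*t))
Z(S) - r(-9, 22) = 2*(-69/10)²*(-15 - 69/10) - (9 + 22) = 2*(4761/100)*(-219/10) - 1*31 = -1042659/500 - 31 = -1058159/500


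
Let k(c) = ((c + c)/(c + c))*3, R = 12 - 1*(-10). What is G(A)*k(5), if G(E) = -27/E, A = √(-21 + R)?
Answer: -81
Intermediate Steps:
R = 22 (R = 12 + 10 = 22)
A = 1 (A = √(-21 + 22) = √1 = 1)
k(c) = 3 (k(c) = ((2*c)/((2*c)))*3 = ((2*c)*(1/(2*c)))*3 = 1*3 = 3)
G(A)*k(5) = -27/1*3 = -27*1*3 = -27*3 = -81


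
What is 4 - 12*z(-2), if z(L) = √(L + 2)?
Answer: 4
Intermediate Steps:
z(L) = √(2 + L)
4 - 12*z(-2) = 4 - 12*√(2 - 2) = 4 - 12*√0 = 4 - 12*0 = 4 + 0 = 4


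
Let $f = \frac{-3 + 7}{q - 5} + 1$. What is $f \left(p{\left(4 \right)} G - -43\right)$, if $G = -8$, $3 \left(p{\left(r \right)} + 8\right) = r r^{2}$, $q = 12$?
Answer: $- \frac{2101}{21} \approx -100.05$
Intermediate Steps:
$f = \frac{11}{7}$ ($f = \frac{-3 + 7}{12 - 5} + 1 = \frac{4}{7} + 1 = \frac{11}{7} \approx 1.5714$)
$p{\left(r \right)} = -8 + \frac{r^{3}}{3}$ ($p{\left(r \right)} = -8 + \frac{r r^{2}}{3} = -8 + \frac{r^{3}}{3}$)
$f \left(p{\left(4 \right)} G - -43\right) = \frac{11 \left(\left(-8 + \frac{4^{3}}{3}\right) \left(-8\right) - -43\right)}{7} = \frac{11 \left(\left(-8 + \frac{1}{3} \cdot 64\right) \left(-8\right) + 43\right)}{7} = \frac{11 \left(\left(-8 + \frac{64}{3}\right) \left(-8\right) + 43\right)}{7} = \frac{11 \left(\frac{40}{3} \left(-8\right) + 43\right)}{7} = \frac{11 \left(- \frac{320}{3} + 43\right)}{7} = \frac{11}{7} \left(- \frac{191}{3}\right) = - \frac{2101}{21}$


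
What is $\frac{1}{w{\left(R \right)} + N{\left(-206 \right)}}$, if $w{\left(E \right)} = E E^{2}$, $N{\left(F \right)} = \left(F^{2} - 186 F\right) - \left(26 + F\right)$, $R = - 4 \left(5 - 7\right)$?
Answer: $\frac{1}{81444} \approx 1.2278 \cdot 10^{-5}$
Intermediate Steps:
$R = 8$ ($R = \left(-4\right) \left(-2\right) = 8$)
$N{\left(F \right)} = -26 + F^{2} - 187 F$
$w{\left(E \right)} = E^{3}$
$\frac{1}{w{\left(R \right)} + N{\left(-206 \right)}} = \frac{1}{8^{3} - \left(-38496 - 42436\right)} = \frac{1}{512 + \left(-26 + 42436 + 38522\right)} = \frac{1}{512 + 80932} = \frac{1}{81444}$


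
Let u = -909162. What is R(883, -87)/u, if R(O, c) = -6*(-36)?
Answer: -12/50509 ≈ -0.00023758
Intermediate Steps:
R(O, c) = 216
R(883, -87)/u = 216/(-909162) = 216*(-1/909162) = -12/50509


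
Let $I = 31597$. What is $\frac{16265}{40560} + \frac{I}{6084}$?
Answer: $\frac{136147}{24336} \approx 5.5945$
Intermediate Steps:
$\frac{16265}{40560} + \frac{I}{6084} = \frac{16265}{40560} + \frac{31597}{6084} = 16265 \cdot \frac{1}{40560} + 31597 \cdot \frac{1}{6084} = \frac{3253}{8112} + \frac{31597}{6084} = \frac{136147}{24336}$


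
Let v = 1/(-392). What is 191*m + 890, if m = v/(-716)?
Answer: 249798271/280672 ≈ 890.00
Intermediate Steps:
v = -1/392 ≈ -0.0025510
m = 1/280672 (m = -1/392/(-716) = -1/392*(-1/716) = 1/280672 ≈ 3.5629e-6)
191*m + 890 = 191*(1/280672) + 890 = 191/280672 + 890 = 249798271/280672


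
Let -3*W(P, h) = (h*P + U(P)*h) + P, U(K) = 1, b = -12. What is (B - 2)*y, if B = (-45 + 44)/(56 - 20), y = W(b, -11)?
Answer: 7957/108 ≈ 73.676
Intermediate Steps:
W(P, h) = -P/3 - h/3 - P*h/3 (W(P, h) = -((h*P + 1*h) + P)/3 = -((P*h + h) + P)/3 = -((h + P*h) + P)/3 = -(P + h + P*h)/3 = -P/3 - h/3 - P*h/3)
y = -109/3 (y = -⅓*(-12) - ⅓*(-11) - ⅓*(-12)*(-11) = 4 + 11/3 - 44 = -109/3 ≈ -36.333)
B = -1/36 ≈ -0.027778
(B - 2)*y = (-1/36 - 2)*(-109/3) = -73/36*(-109/3) = 7957/108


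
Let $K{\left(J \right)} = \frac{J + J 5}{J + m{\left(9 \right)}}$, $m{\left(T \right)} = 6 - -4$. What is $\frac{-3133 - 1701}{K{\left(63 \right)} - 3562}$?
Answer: $\frac{176441}{129824} \approx 1.3591$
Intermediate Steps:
$m{\left(T \right)} = 10$ ($m{\left(T \right)} = 6 + 4 = 10$)
$K{\left(J \right)} = \frac{6 J}{10 + J}$ ($K{\left(J \right)} = \frac{J + J 5}{J + 10} = \frac{J + 5 J}{10 + J} = \frac{6 J}{10 + J}$)
$\frac{-3133 - 1701}{K{\left(63 \right)} - 3562} = \frac{-3133 - 1701}{6 \cdot 63 \frac{1}{10 + 63} - 3562} = - \frac{4834}{6 \cdot 63 \cdot \frac{1}{73} - 3562} = - \frac{4834}{\frac{378}{73} - 3562} = - \frac{4834}{- \frac{259648}{73}} = \left(-4834\right) \left(- \frac{73}{259648}\right) = \frac{176441}{129824}$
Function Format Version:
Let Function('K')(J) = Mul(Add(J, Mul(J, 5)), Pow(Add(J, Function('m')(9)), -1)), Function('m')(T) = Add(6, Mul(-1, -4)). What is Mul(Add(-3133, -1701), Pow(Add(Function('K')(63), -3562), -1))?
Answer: Rational(176441, 129824) ≈ 1.3591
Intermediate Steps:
Function('m')(T) = 10 (Function('m')(T) = Add(6, 4) = 10)
Function('K')(J) = Mul(6, J, Pow(Add(10, J), -1)) (Function('K')(J) = Mul(Add(J, Mul(J, 5)), Pow(Add(J, 10), -1)) = Mul(Add(J, Mul(5, J)), Pow(Add(10, J), -1)) = Mul(Mul(6, J), Pow(Add(10, J), -1)) = Mul(6, J, Pow(Add(10, J), -1)))
Mul(Add(-3133, -1701), Pow(Add(Function('K')(63), -3562), -1)) = Mul(Add(-3133, -1701), Pow(Add(Mul(6, 63, Pow(Add(10, 63), -1)), -3562), -1)) = Mul(-4834, Pow(Add(Mul(6, 63, Pow(73, -1)), -3562), -1)) = Mul(-4834, Pow(Add(Mul(6, 63, Rational(1, 73)), -3562), -1)) = Mul(-4834, Pow(Add(Rational(378, 73), -3562), -1)) = Mul(-4834, Pow(Rational(-259648, 73), -1)) = Mul(-4834, Rational(-73, 259648)) = Rational(176441, 129824)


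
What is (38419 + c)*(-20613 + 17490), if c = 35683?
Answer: -231420546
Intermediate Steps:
(38419 + c)*(-20613 + 17490) = (38419 + 35683)*(-20613 + 17490) = 74102*(-3123) = -231420546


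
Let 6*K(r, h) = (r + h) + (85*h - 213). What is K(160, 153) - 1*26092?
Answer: -143447/6 ≈ -23908.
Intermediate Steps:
K(r, h) = -71/2 + r/6 + 43*h/3 (K(r, h) = ((r + h) + (85*h - 213))/6 = ((h + r) + (-213 + 85*h))/6 = (-213 + r + 86*h)/6 = -71/2 + r/6 + 43*h/3)
K(160, 153) - 1*26092 = (-71/2 + (⅙)*160 + (43/3)*153) - 1*26092 = (-71/2 + 80/3 + 2193) - 26092 = 13105/6 - 26092 = -143447/6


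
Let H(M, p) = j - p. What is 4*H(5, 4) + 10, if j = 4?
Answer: 10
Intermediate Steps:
H(M, p) = 4 - p
4*H(5, 4) + 10 = 4*(4 - 1*4) + 10 = 4*(4 - 4) + 10 = 4*0 + 10 = 0 + 10 = 10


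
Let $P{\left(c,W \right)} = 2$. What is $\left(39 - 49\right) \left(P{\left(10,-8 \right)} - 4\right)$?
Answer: $20$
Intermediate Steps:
$\left(39 - 49\right) \left(P{\left(10,-8 \right)} - 4\right) = \left(39 - 49\right) \left(2 - 4\right) = \left(-10\right) \left(-2\right) = 20$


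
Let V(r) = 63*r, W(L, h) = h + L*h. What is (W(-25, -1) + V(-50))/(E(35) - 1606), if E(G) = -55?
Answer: 3126/1661 ≈ 1.8820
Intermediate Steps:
(W(-25, -1) + V(-50))/(E(35) - 1606) = (-(1 - 25) + 63*(-50))/(-55 - 1606) = (-1*(-24) - 3150)/(-1661) = (24 - 3150)*(-1/1661) = -3126*(-1/1661) = 3126/1661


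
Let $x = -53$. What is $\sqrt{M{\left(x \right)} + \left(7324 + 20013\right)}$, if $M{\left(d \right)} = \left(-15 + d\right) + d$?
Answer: $36 \sqrt{21} \approx 164.97$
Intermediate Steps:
$M{\left(d \right)} = -15 + 2 d$
$\sqrt{M{\left(x \right)} + \left(7324 + 20013\right)} = \sqrt{\left(-15 + 2 \left(-53\right)\right) + \left(7324 + 20013\right)} = \sqrt{\left(-15 - 106\right) + 27337} = \sqrt{-121 + 27337} = \sqrt{27216} = 36 \sqrt{21}$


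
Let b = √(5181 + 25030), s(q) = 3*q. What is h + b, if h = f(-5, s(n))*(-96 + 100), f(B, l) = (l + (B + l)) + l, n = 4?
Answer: 124 + √30211 ≈ 297.81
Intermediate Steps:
f(B, l) = B + 3*l (f(B, l) = (B + 2*l) + l = B + 3*l)
h = 124 (h = (-5 + 3*(3*4))*(-96 + 100) = (-5 + 3*12)*4 = (-5 + 36)*4 = 31*4 = 124)
b = √30211 ≈ 173.81
h + b = 124 + √30211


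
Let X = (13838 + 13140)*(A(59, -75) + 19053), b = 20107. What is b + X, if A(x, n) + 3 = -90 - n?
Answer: 513546337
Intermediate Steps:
A(x, n) = -93 - n (A(x, n) = -3 + (-90 - n) = -93 - n)
X = 513526230 (X = (13838 + 13140)*((-93 - 1*(-75)) + 19053) = 26978*((-93 + 75) + 19053) = 26978*(-18 + 19053) = 26978*19035 = 513526230)
b + X = 20107 + 513526230 = 513546337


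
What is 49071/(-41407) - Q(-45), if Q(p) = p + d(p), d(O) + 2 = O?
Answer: 3760373/41407 ≈ 90.815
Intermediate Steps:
d(O) = -2 + O
Q(p) = -2 + 2*p (Q(p) = p + (-2 + p) = -2 + 2*p)
49071/(-41407) - Q(-45) = 49071/(-41407) - (-2 + 2*(-45)) = 49071*(-1/41407) - (-2 - 90) = -49071/41407 - 1*(-92) = -49071/41407 + 92 = 3760373/41407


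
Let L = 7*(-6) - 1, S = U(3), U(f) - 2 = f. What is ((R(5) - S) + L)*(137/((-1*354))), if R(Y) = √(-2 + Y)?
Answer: 1096/59 - 137*√3/354 ≈ 17.906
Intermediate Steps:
U(f) = 2 + f
S = 5 (S = 2 + 3 = 5)
L = -43 (L = -42 - 1 = -43)
((R(5) - S) + L)*(137/((-1*354))) = ((√(-2 + 5) - 1*5) - 43)*(137/((-1*354))) = ((√3 - 5) - 43)*(137/(-354)) = ((-5 + √3) - 43)*(137*(-1/354)) = (-48 + √3)*(-137/354) = 1096/59 - 137*√3/354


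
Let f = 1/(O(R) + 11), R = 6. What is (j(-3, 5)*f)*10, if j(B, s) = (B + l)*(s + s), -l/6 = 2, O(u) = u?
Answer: -1500/17 ≈ -88.235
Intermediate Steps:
f = 1/17 (f = 1/(6 + 11) = 1/17 ≈ 0.058824)
l = -12 (l = -6*2 = -12)
j(B, s) = 2*s*(-12 + B) (j(B, s) = (B - 12)*(s + s) = (-12 + B)*(2*s) = 2*s*(-12 + B))
(j(-3, 5)*f)*10 = ((2*5*(-12 - 3))*(1/17))*10 = ((2*5*(-15))*(1/17))*10 = -150*1/17*10 = -150/17*10 = -1500/17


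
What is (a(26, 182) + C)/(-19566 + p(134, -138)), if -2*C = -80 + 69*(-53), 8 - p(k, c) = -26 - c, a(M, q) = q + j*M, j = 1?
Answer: -4153/39340 ≈ -0.10557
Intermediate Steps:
a(M, q) = M + q (a(M, q) = q + 1*M = q + M = M + q)
p(k, c) = 34 + c (p(k, c) = 8 - (-26 - c) = 8 + (26 + c) = 34 + c)
C = 3737/2 (C = -(-80 + 69*(-53))/2 = -(-80 - 3657)/2 = -½*(-3737) = 3737/2 ≈ 1868.5)
(a(26, 182) + C)/(-19566 + p(134, -138)) = ((26 + 182) + 3737/2)/(-19566 + (34 - 138)) = (208 + 3737/2)/(-19566 - 104) = (4153/2)/(-19670) = (4153/2)*(-1/19670) = -4153/39340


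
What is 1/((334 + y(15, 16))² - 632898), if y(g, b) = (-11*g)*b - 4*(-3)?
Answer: 1/4629538 ≈ 2.1600e-7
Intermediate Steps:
y(g, b) = 12 - 11*b*g (y(g, b) = -11*b*g + 12 = 12 - 11*b*g)
1/((334 + y(15, 16))² - 632898) = 1/((334 + (12 - 11*16*15))² - 632898) = 1/((334 + (12 - 2640))² - 632898) = 1/((334 - 2628)² - 632898) = 1/((-2294)² - 632898) = 1/(5262436 - 632898) = 1/4629538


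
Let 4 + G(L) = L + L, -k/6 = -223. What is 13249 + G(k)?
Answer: 15921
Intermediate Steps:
k = 1338 (k = -6*(-223) = 1338)
G(L) = -4 + 2*L (G(L) = -4 + (L + L) = -4 + 2*L)
13249 + G(k) = 13249 + (-4 + 2*1338) = 13249 + (-4 + 2676) = 13249 + 2672 = 15921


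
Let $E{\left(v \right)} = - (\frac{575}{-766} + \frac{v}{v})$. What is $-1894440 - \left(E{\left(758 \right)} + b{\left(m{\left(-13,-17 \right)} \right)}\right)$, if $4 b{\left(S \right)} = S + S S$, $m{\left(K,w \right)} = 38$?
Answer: $- \frac{725712326}{383} \approx -1.8948 \cdot 10^{6}$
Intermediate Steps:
$b{\left(S \right)} = \frac{S}{4} + \frac{S^{2}}{4}$ ($b{\left(S \right)} = \frac{S + S S}{4} = \frac{S + S^{2}}{4} = \frac{S}{4} + \frac{S^{2}}{4}$)
$E{\left(v \right)} = - \frac{191}{766}$ ($E{\left(v \right)} = - (575 \left(- \frac{1}{766}\right) + 1) = - (- \frac{575}{766} + 1) = \left(-1\right) \frac{191}{766} = - \frac{191}{766}$)
$-1894440 - \left(E{\left(758 \right)} + b{\left(m{\left(-13,-17 \right)} \right)}\right) = -1894440 - \left(- \frac{191}{766} + \frac{1}{4} \cdot 38 \left(1 + 38\right)\right) = -1894440 - \left(- \frac{191}{766} + \frac{1}{4} \cdot 38 \cdot 39\right) = -1894440 - \left(- \frac{191}{766} + \frac{741}{2}\right) = -1894440 - \frac{141806}{383} = - \frac{725712326}{383}$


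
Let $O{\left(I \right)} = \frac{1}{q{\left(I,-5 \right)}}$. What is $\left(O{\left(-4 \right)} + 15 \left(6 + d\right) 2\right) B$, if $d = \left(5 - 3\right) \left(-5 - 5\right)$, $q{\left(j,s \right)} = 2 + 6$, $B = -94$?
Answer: $\frac{157873}{4} \approx 39468.0$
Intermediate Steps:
$q{\left(j,s \right)} = 8$
$d = -20$ ($d = 2 \left(-10\right) = -20$)
$O{\left(I \right)} = \frac{1}{8}$
$\left(O{\left(-4 \right)} + 15 \left(6 + d\right) 2\right) B = \left(\frac{1}{8} + 15 \left(6 - 20\right) 2\right) \left(-94\right) = \left(\frac{1}{8} + 15 \left(\left(-14\right) 2\right)\right) \left(-94\right) = \left(\frac{1}{8} + 15 \left(-28\right)\right) \left(-94\right) = \left(\frac{1}{8} - 420\right) \left(-94\right) = \left(- \frac{3359}{8}\right) \left(-94\right) = \frac{157873}{4}$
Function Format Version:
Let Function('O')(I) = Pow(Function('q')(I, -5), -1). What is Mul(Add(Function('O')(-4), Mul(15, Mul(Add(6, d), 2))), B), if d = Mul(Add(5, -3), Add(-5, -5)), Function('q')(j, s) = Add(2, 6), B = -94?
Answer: Rational(157873, 4) ≈ 39468.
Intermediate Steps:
Function('q')(j, s) = 8
d = -20 (d = Mul(2, -10) = -20)
Function('O')(I) = Rational(1, 8) (Function('O')(I) = Pow(8, -1) = Rational(1, 8))
Mul(Add(Function('O')(-4), Mul(15, Mul(Add(6, d), 2))), B) = Mul(Add(Rational(1, 8), Mul(15, Mul(Add(6, -20), 2))), -94) = Mul(Add(Rational(1, 8), Mul(15, Mul(-14, 2))), -94) = Mul(Add(Rational(1, 8), Mul(15, -28)), -94) = Mul(Add(Rational(1, 8), -420), -94) = Mul(Rational(-3359, 8), -94) = Rational(157873, 4)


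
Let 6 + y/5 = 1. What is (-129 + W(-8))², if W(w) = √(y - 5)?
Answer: (129 - I*√30)² ≈ 16611.0 - 1413.1*I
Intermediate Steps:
y = -25 (y = -30 + 5*1 = -30 + 5 = -25)
W(w) = I*√30 (W(w) = √(-25 - 5) = √(-30) = I*√30)
(-129 + W(-8))² = (-129 + I*√30)²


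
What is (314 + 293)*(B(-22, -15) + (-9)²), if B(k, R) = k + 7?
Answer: 40062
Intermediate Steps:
B(k, R) = 7 + k
(314 + 293)*(B(-22, -15) + (-9)²) = (314 + 293)*((7 - 22) + (-9)²) = 607*(-15 + 81) = 607*66 = 40062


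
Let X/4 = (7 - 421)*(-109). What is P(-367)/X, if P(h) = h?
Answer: -367/180504 ≈ -0.0020332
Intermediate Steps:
X = 180504 (X = 4*((7 - 421)*(-109)) = 4*(-414*(-109)) = 4*45126 = 180504)
P(-367)/X = -367/180504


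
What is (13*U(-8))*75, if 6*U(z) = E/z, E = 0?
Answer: 0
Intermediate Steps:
U(z) = 0 (U(z) = (0/z)/6 = (1/6)*0 = 0)
(13*U(-8))*75 = (13*0)*75 = 0*75 = 0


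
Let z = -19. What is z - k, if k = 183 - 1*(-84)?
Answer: -286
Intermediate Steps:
k = 267 (k = 183 + 84 = 267)
z - k = -19 - 1*267 = -19 - 267 = -286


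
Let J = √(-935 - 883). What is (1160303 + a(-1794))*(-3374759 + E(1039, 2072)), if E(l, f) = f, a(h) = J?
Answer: -3913338844161 - 10118061*I*√202 ≈ -3.9133e+12 - 1.438e+8*I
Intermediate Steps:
J = 3*I*√202 (J = √(-1818) = 3*I*√202 ≈ 42.638*I)
a(h) = 3*I*√202
(1160303 + a(-1794))*(-3374759 + E(1039, 2072)) = (1160303 + 3*I*√202)*(-3374759 + 2072) = (1160303 + 3*I*√202)*(-3372687) = -3913338844161 - 10118061*I*√202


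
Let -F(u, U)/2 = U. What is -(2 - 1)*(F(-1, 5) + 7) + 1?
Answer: 4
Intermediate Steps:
F(u, U) = -2*U
-(2 - 1)*(F(-1, 5) + 7) + 1 = -(2 - 1)*(-2*5 + 7) + 1 = -(-10 + 7) + 1 = -(-3) + 1 = -1*(-3) + 1 = 3 + 1 = 4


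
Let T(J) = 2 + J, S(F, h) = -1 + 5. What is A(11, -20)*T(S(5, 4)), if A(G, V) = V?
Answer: -120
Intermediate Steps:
S(F, h) = 4
A(11, -20)*T(S(5, 4)) = -20*(2 + 4) = -20*6 = -120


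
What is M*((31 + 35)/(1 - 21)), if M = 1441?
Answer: -47553/10 ≈ -4755.3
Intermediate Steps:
M*((31 + 35)/(1 - 21)) = 1441*((31 + 35)/(1 - 21)) = 1441*(66/(-20)) = 1441*(66*(-1/20)) = 1441*(-33/10) = -47553/10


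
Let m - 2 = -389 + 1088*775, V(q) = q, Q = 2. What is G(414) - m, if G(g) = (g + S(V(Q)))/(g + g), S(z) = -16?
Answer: -348924383/414 ≈ -8.4281e+5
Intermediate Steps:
m = 842813 (m = 2 + (-389 + 1088*775) = 2 + (-389 + 843200) = 2 + 842811 = 842813)
G(g) = (-16 + g)/(2*g) (G(g) = (g - 16)/(g + g) = (-16 + g)/((2*g)) = (-16 + g)*(1/(2*g)) = (-16 + g)/(2*g))
G(414) - m = (½)*(-16 + 414)/414 - 1*842813 = (½)*(1/414)*398 - 842813 = 199/414 - 842813 = -348924383/414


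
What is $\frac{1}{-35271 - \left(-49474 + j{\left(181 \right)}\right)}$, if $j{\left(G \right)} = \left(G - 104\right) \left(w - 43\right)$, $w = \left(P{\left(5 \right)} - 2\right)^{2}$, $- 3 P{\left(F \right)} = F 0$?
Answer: $\frac{1}{17206} \approx 5.8119 \cdot 10^{-5}$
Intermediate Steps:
$P{\left(F \right)} = 0$ ($P{\left(F \right)} = - \frac{F 0}{3} = \left(- \frac{1}{3}\right) 0 = 0$)
$w = 4$ ($w = \left(0 - 2\right)^{2} = \left(-2\right)^{2} = 4$)
$j{\left(G \right)} = 4056 - 39 G$ ($j{\left(G \right)} = \left(G - 104\right) \left(4 - 43\right) = \left(-104 + G\right) \left(-39\right) = 4056 - 39 G$)
$\frac{1}{-35271 - \left(-49474 + j{\left(181 \right)}\right)} = \frac{1}{-35271 + \left(49474 - \left(4056 - 7059\right)\right)} = \frac{1}{-35271 + \left(49474 - -3003\right)} = \frac{1}{-35271 + \left(49474 + 3003\right)} = \frac{1}{-35271 + 52477} = \frac{1}{17206}$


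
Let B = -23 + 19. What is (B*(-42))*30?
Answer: 5040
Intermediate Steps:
B = -4
(B*(-42))*30 = -4*(-42)*30 = 168*30 = 5040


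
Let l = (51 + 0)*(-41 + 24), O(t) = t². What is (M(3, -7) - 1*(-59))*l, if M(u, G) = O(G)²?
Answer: -2132820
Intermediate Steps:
M(u, G) = G⁴ (M(u, G) = (G²)² = G⁴)
l = -867 (l = 51*(-17) = -867)
(M(3, -7) - 1*(-59))*l = ((-7)⁴ - 1*(-59))*(-867) = (2401 + 59)*(-867) = 2460*(-867) = -2132820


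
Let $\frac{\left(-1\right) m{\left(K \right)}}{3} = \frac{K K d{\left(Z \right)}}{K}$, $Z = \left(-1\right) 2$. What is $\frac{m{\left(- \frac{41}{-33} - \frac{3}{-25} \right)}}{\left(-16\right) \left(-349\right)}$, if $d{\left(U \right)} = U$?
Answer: $\frac{281}{191950} \approx 0.0014639$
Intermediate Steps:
$Z = -2$
$m{\left(K \right)} = 6 K$ ($m{\left(K \right)} = - 3 \frac{K K \left(-2\right)}{K} = - 3 \frac{K^{2} \left(-2\right)}{K} = - 3 \frac{\left(-2\right) K^{2}}{K} = - 3 \left(- 2 K\right) = 6 K$)
$\frac{m{\left(- \frac{41}{-33} - \frac{3}{-25} \right)}}{\left(-16\right) \left(-349\right)} = \frac{6 \left(- \frac{41}{-33} - \frac{3}{-25}\right)}{\left(-16\right) \left(-349\right)} = \frac{6 \left(\left(-41\right) \left(- \frac{1}{33}\right) - - \frac{3}{25}\right)}{5584} = 6 \left(\frac{41}{33} + \frac{3}{25}\right) \frac{1}{5584} = 6 \cdot \frac{1124}{825} \cdot \frac{1}{5584} = \frac{2248}{275} \cdot \frac{1}{5584} = \frac{281}{191950}$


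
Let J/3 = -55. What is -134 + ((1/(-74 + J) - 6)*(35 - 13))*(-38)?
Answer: 1167634/239 ≈ 4885.5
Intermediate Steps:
J = -165 (J = 3*(-55) = -165)
-134 + ((1/(-74 + J) - 6)*(35 - 13))*(-38) = -134 + ((1/(-74 - 165) - 6)*(35 - 13))*(-38) = -134 + ((1/(-239) - 6)*22)*(-38) = -134 + ((-1/239 - 6)*22)*(-38) = -134 - 1435/239*22*(-38) = -134 - 31570/239*(-38) = -134 + 1199660/239 = 1167634/239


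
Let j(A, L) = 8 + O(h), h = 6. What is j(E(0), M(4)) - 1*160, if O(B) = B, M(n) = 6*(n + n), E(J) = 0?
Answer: -146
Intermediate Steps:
M(n) = 12*n (M(n) = 6*(2*n) = 12*n)
j(A, L) = 14 (j(A, L) = 8 + 6 = 14)
j(E(0), M(4)) - 1*160 = 14 - 1*160 = 14 - 160 = -146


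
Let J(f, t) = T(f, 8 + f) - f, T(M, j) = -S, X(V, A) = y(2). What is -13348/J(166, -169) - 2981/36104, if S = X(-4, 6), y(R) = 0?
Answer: 240710673/2996632 ≈ 80.327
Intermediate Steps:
X(V, A) = 0
S = 0
T(M, j) = 0 (T(M, j) = -1*0 = 0)
J(f, t) = -f (J(f, t) = 0 - f = -f)
-13348/J(166, -169) - 2981/36104 = -13348/((-1*166)) - 2981/36104 = -13348/(-166) - 2981*1/36104 = -13348*(-1/166) - 2981/36104 = 6674/83 - 2981/36104 = 240710673/2996632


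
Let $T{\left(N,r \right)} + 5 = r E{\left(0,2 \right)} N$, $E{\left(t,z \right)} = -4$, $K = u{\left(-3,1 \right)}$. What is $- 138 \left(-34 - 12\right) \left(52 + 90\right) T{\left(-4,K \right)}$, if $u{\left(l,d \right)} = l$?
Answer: $-47775048$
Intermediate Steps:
$K = -3$
$T{\left(N,r \right)} = -5 - 4 N r$ ($T{\left(N,r \right)} = -5 + r \left(-4\right) N = -5 + - 4 r N = -5 - 4 N r$)
$- 138 \left(-34 - 12\right) \left(52 + 90\right) T{\left(-4,K \right)} = - 138 \left(-34 - 12\right) \left(52 + 90\right) \left(-5 - \left(-16\right) \left(-3\right)\right) = - 138 \left(\left(-46\right) 142\right) \left(-5 - 48\right) = \left(-138\right) \left(-6532\right) \left(-53\right) = 901416 \left(-53\right) = -47775048$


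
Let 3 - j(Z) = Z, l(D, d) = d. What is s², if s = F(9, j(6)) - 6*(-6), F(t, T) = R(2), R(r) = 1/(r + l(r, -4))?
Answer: 5041/4 ≈ 1260.3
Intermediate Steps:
R(r) = 1/(-4 + r) (R(r) = 1/(r - 4) = 1/(-4 + r))
j(Z) = 3 - Z
F(t, T) = -½ (F(t, T) = 1/(-4 + 2) = 1/(-2) = -½)
s = 71/2 (s = -½ - 6*(-6) = -½ + 36 = 71/2 ≈ 35.500)
s² = (71/2)² = 5041/4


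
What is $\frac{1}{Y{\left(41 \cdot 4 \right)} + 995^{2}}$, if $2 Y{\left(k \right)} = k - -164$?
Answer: $\frac{1}{990189} \approx 1.0099 \cdot 10^{-6}$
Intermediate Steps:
$Y{\left(k \right)} = 82 + \frac{k}{2}$ ($Y{\left(k \right)} = \frac{k - -164}{2} = \frac{k + 164}{2} = \frac{164 + k}{2} = 82 + \frac{k}{2}$)
$\frac{1}{Y{\left(41 \cdot 4 \right)} + 995^{2}} = \frac{1}{\left(82 + \frac{41 \cdot 4}{2}\right) + 995^{2}} = \frac{1}{\left(82 + \frac{1}{2} \cdot 164\right) + 990025} = \frac{1}{\left(82 + 82\right) + 990025} = \frac{1}{164 + 990025} = \frac{1}{990189}$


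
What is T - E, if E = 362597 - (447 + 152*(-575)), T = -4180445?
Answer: -4629995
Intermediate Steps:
E = 449550 (E = 362597 - (447 - 87400) = 362597 - 1*(-86953) = 362597 + 86953 = 449550)
T - E = -4180445 - 1*449550 = -4180445 - 449550 = -4629995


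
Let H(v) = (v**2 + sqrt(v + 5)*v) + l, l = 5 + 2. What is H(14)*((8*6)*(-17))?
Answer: -165648 - 11424*sqrt(19) ≈ -2.1544e+5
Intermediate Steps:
l = 7
H(v) = 7 + v**2 + v*sqrt(5 + v) (H(v) = (v**2 + sqrt(v + 5)*v) + 7 = (v**2 + sqrt(5 + v)*v) + 7 = (v**2 + v*sqrt(5 + v)) + 7 = 7 + v**2 + v*sqrt(5 + v))
H(14)*((8*6)*(-17)) = (7 + 14**2 + 14*sqrt(5 + 14))*((8*6)*(-17)) = (7 + 196 + 14*sqrt(19))*(48*(-17)) = (203 + 14*sqrt(19))*(-816) = -165648 - 11424*sqrt(19)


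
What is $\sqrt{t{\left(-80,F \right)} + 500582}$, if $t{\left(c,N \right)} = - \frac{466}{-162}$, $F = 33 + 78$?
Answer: $\frac{5 \sqrt{1621895}}{9} \approx 707.52$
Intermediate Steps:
$F = 111$
$t{\left(c,N \right)} = \frac{233}{81}$ ($t{\left(c,N \right)} = \left(-466\right) \left(- \frac{1}{162}\right) = \frac{233}{81}$)
$\sqrt{t{\left(-80,F \right)} + 500582} = \sqrt{\frac{233}{81} + 500582} = \sqrt{\frac{40547375}{81}} = \frac{5 \sqrt{1621895}}{9}$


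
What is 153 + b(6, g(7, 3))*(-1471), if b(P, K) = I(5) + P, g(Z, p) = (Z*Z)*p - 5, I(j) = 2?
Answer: -11615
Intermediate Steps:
g(Z, p) = -5 + p*Z**2 (g(Z, p) = Z**2*p - 5 = p*Z**2 - 5 = -5 + p*Z**2)
b(P, K) = 2 + P
153 + b(6, g(7, 3))*(-1471) = 153 + (2 + 6)*(-1471) = 153 + 8*(-1471) = 153 - 11768 = -11615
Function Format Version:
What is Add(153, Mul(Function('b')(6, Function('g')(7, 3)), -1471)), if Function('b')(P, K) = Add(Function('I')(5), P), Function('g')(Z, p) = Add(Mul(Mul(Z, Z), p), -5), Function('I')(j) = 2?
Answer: -11615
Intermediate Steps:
Function('g')(Z, p) = Add(-5, Mul(p, Pow(Z, 2))) (Function('g')(Z, p) = Add(Mul(Pow(Z, 2), p), -5) = Add(Mul(p, Pow(Z, 2)), -5) = Add(-5, Mul(p, Pow(Z, 2))))
Function('b')(P, K) = Add(2, P)
Add(153, Mul(Function('b')(6, Function('g')(7, 3)), -1471)) = Add(153, Mul(Add(2, 6), -1471)) = Add(153, Mul(8, -1471)) = Add(153, -11768) = -11615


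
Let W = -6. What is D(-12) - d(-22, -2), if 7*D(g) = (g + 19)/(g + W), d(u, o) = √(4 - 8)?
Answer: -1/18 - 2*I ≈ -0.055556 - 2.0*I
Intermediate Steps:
d(u, o) = 2*I (d(u, o) = √(-4) = 2*I)
D(g) = (19 + g)/(7*(-6 + g)) (D(g) = ((g + 19)/(g - 6))/7 = ((19 + g)/(-6 + g))/7 = (19 + g)/(7*(-6 + g)))
D(-12) - d(-22, -2) = (19 - 12)/(7*(-6 - 12)) - 2*I = (⅐)*7/(-18) - 2*I = (⅐)*(-1/18)*7 - 2*I = -1/18 - 2*I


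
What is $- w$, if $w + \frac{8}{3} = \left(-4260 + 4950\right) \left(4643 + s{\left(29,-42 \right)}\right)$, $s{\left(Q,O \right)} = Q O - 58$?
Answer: $- \frac{6969682}{3} \approx -2.3232 \cdot 10^{6}$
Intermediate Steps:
$s{\left(Q,O \right)} = -58 + O Q$ ($s{\left(Q,O \right)} = O Q - 58 = -58 + O Q$)
$w = \frac{6969682}{3}$ ($w = - \frac{8}{3} + \left(-4260 + 4950\right) \left(4643 - 1276\right) = - \frac{8}{3} + 690 \left(4643 - 1276\right) = - \frac{8}{3} + 690 \cdot 3367 = - \frac{8}{3} + 2323230 = \frac{6969682}{3} \approx 2.3232 \cdot 10^{6}$)
$- w = \left(-1\right) \frac{6969682}{3} = - \frac{6969682}{3}$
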